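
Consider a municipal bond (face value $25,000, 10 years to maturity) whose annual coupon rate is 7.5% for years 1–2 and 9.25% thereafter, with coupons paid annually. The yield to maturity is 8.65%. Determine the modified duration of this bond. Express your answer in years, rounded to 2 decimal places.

6.60 years

Periodic yield y = 0.0865. First find Macaulay duration:
  t   CF        PV=CF/(1+0.0865)^t    t·PV
  1     1,875.00     1,725.7248     1,725.7248
  2     1,875.00     1,588.3339     3,176.6678
  3     2,312.50     1,802.9868     5,408.9604
  4     2,312.50     1,659.4448     6,637.7793
  5     2,312.50     1,527.3307     7,636.6536
  6     2,312.50     1,405.7347     8,434.4080
  7     2,312.50     1,293.8193     9,056.7351
  8     2,312.50     1,190.8139     9,526.5112
  9     2,312.50     1,096.0091     9,864.0820
  10   27,312.50    11,914.1797   119,141.7974
  Σ                 25,204.3778   180,609.3199
P = 25,204.3778; Macaulay duration = 180,609.3199 / 25,204.3778 = 7.16579 years.
Modified duration = D_Mac / (1 + y) = 7.16579 / 1.0865 = 6.59530 years.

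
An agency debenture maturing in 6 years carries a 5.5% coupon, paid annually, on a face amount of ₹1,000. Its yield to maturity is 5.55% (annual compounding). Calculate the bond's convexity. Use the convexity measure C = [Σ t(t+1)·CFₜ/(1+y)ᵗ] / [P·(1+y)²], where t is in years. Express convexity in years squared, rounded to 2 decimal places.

31.63

With y = 0.0555:
  t   CF        PV=CF/(1+0.0555)^t    t·PV        t(t+1)·PV
  1        55.00        52.1080        52.1080         104.2160
  2        55.00        49.3681        98.7362         296.2085
  3        55.00        46.7722       140.3167         561.2666
  4        55.00        44.3129       177.2514         886.2571
  5        55.00        41.9828       209.9140       1,259.4843
  6     1,055.00       762.9622     4,577.7733      32,044.4133
  Σ                    997.5062     5,256.0996      35,151.8458
P = 997.5062.
Convexity = Σ t(t+1)·PV / [P·(1+y)²] = 35,151.8458 / (997.5062 × 1.114080) = 31.63123.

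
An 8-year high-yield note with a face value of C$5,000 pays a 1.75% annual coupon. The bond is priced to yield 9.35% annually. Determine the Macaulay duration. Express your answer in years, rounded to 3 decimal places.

Periodic yield y = 0.0935. Discount each cash flow and weight by its year:
  t   CF        PV=CF/(1+0.0935)^t    t·PV
  1        87.50        80.0183        80.0183
  2        87.50        73.1763       146.3526
  3        87.50        66.9193       200.7580
  4        87.50        61.1974       244.7896
  5        87.50        55.9647       279.8235
  6        87.50        51.1794       307.0765
  7        87.50        46.8033       327.6231
  8     5,087.50     2,488.5944    19,908.7554
  Σ                  2,923.8532    21,495.1970
Price P = Σ PV = 2,923.8532.
Macaulay duration = Σ(t·PV) / P = 21,495.1970 / 2,923.8532 = 7.35167 years.

7.352 years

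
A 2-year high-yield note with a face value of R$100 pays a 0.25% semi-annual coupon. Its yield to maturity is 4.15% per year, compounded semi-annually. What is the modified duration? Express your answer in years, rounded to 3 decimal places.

Periodic yield y = 0.02075. First find Macaulay duration:
  t   CF        PV=CF/(1+0.02075)^t    t·PV
  1        0.125         0.1225         0.1225
  2        0.125         0.1200         0.2399
  3        0.125         0.1175         0.3526
  4      100.125        92.2285       368.9139
  Σ                     92.5884       369.6288
P = 92.5884; Macaulay duration = 369.6288 / 92.5884 = 3.99217 half-year periods = 1.99609 years.
Modified duration = D_Mac / (1 + y) = 1.99609 / 1.02075 = 1.95551 years.

1.956 years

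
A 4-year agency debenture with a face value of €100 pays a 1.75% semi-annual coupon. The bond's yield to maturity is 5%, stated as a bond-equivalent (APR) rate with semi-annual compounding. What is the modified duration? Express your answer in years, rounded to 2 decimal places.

3.78 years

Periodic yield y = 0.025. First find Macaulay duration:
  t   CF        PV=CF/(1+0.025)^t    t·PV
  1        0.875         0.8537         0.8537
  2        0.875         0.8328         1.6657
  3        0.875         0.8125         2.4376
  4        0.875         0.7927         3.1708
  5        0.875         0.7734         3.8669
  6        0.875         0.7545         4.5271
  7        0.875         0.7361         5.1527
  8      100.875        82.7928       662.3425
  Σ                     88.3485       684.0169
P = 88.3485; Macaulay duration = 684.0169 / 88.3485 = 7.74226 half-year periods = 3.87113 years.
Modified duration = D_Mac / (1 + y) = 3.87113 / 1.025 = 3.77671 years.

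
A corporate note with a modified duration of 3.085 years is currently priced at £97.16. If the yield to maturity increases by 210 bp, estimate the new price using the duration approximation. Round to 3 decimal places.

£90.865

Duration approximation: ΔP/P ≈ -D_mod · Δy = -3.085 × (+0.021) = -0.064785.
New price ≈ 97.16 × (1 - 0.064785) = 90.8654894.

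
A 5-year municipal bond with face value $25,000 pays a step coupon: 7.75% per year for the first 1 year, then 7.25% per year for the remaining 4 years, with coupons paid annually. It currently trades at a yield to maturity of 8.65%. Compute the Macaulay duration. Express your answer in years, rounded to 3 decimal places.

4.332 years

Periodic yield y = 0.0865. Discount each cash flow and weight by its year:
  t   CF        PV=CF/(1+0.0865)^t    t·PV
  1     1,937.50     1,783.2490     1,783.2490
  2     1,812.50     1,535.3895     3,070.7789
  3     1,812.50     1,413.1518     4,239.4555
  4     1,812.50     1,300.6459     5,202.5838
  5    26,812.50    17,708.7806    88,543.9028
  Σ                 23,741.2167   102,839.9699
Price P = Σ PV = 23,741.2167.
Macaulay duration = Σ(t·PV) / P = 102,839.9699 / 23,741.2167 = 4.33171 years.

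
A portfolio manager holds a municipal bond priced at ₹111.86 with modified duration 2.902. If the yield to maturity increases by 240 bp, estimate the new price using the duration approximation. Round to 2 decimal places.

₹104.07

Duration approximation: ΔP/P ≈ -D_mod · Δy = -2.902 × (+0.024) = -0.069648.
New price ≈ 111.86 × (1 - 0.069648) = 104.06917472.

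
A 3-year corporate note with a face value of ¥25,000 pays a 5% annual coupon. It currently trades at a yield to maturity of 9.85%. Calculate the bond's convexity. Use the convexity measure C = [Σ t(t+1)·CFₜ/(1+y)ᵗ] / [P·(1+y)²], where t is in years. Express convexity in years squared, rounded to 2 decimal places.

9.28

With y = 0.0985:
  t   CF        PV=CF/(1+0.0985)^t    t·PV        t(t+1)·PV
  1     1,250.00     1,137.9153     1,137.9153       2,275.8307
  2     1,250.00     1,035.8811     2,071.7621       6,215.2863
  3    26,250.00    19,802.9150    59,408.7451     237,634.9803
  Σ                 21,976.7114    62,618.4225     246,126.0973
P = 21,976.7114.
Convexity = Σ t(t+1)·PV / [P·(1+y)²] = 246,126.0973 / (21,976.7114 × 1.206702) = 9.28100.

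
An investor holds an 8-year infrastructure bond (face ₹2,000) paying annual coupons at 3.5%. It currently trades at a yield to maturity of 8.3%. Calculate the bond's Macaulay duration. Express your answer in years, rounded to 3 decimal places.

6.929 years

Periodic yield y = 0.083. Discount each cash flow and weight by its year:
  t   CF        PV=CF/(1+0.083)^t    t·PV
  1        70.00        64.6353        64.6353
  2        70.00        59.6817       119.3634
  3        70.00        55.1077       165.3232
  4        70.00        50.8843       203.5374
  5        70.00        46.9846       234.9231
  6        70.00        43.3838       260.3026
  7        70.00        40.0589       280.4122
  8     2,070.00     1,093.8120     8,750.4962
  Σ                  1,454.5484    10,078.9934
Price P = Σ PV = 1,454.5484.
Macaulay duration = Σ(t·PV) / P = 10,078.9934 / 1,454.5484 = 6.92929 years.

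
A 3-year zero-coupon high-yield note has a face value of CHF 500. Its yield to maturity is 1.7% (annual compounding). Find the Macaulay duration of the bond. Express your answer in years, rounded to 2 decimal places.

3.00 years

A zero-coupon bond has a single cash flow at maturity, so its Macaulay duration equals its maturity: 3 years.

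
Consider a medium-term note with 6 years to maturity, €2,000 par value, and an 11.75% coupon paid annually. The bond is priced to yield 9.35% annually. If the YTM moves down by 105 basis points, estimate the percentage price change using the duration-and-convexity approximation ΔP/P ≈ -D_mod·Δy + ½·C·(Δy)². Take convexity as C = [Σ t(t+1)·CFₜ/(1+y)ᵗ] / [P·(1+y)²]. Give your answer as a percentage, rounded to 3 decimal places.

+4.651%

With y = 0.0935:
  t   CF        PV=CF/(1+0.0935)^t    t·PV        t(t+1)·PV
  1       235.00       214.9063       214.9063         429.8125
  2       235.00       196.5306       393.0613       1,179.1839
  3       235.00       179.7262       539.1787       2,156.7149
  4       235.00       164.3587       657.4348       3,287.1741
  5       235.00       150.3052       751.5259       4,509.1552
  6     2,235.00     1,307.2685     7,843.6111      54,905.2778
  Σ                  2,213.0956    10,399.7181      66,467.3185
P = 2,213.0956; D_Mac = 4.69917 yrs; D_mod = 4.29737 yrs; C = 25.11715.
Duration effect: -4.29737 × (-0.0105) = +0.045122
Convexity effect: 0.5 × 25.11715 × (-0.0105)² = +0.0013846
ΔP/P ≈ +0.045122 + 0.0013846 = +0.046507 = +4.6507%.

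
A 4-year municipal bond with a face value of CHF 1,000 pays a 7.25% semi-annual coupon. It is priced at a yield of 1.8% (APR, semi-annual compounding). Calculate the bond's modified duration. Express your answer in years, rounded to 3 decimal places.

3.559 years

Periodic yield y = 0.009. First find Macaulay duration:
  t   CF        PV=CF/(1+0.009)^t    t·PV
  1        36.25        35.9267        35.9267
  2        36.25        35.6062        71.2124
  3        36.25        35.2886       105.8658
  4        36.25        34.9738       139.8954
  5        36.25        34.6619       173.3094
  6        36.25        34.3527       206.1163
  7        36.25        34.0463       238.3241
  8     1,036.25       964.5732     7,716.5860
  Σ                  1,209.4295     8,687.2360
P = 1,209.4295; Macaulay duration = 8,687.2360 / 1,209.4295 = 7.18292 half-year periods = 3.59146 years.
Modified duration = D_Mac / (1 + y) = 3.59146 / 1.009 = 3.55943 years.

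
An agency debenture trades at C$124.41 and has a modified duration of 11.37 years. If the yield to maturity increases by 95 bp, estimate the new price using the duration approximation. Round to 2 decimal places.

C$110.97

Duration approximation: ΔP/P ≈ -D_mod · Δy = -11.37 × (+0.0095) = -0.108015.
New price ≈ 124.41 × (1 - 0.108015) = 110.97185385.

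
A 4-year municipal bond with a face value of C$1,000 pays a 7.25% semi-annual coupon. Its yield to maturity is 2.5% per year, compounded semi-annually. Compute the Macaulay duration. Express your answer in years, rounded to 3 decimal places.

3.585 years

Periodic yield y = 0.0125. Discount each cash flow and weight by its period:
  t   CF        PV=CF/(1+0.0125)^t    t·PV
  1        36.25        35.8025        35.8025
  2        36.25        35.3605        70.7209
  3        36.25        34.9239       104.7717
  4        36.25        34.4928       137.9710
  5        36.25        34.0669       170.3346
  6        36.25        33.6463       201.8780
  7        36.25        33.2310       232.6167
  8     1,036.25       938.2191     7,505.7531
  Σ                  1,179.7430     8,459.8486
Price P = Σ PV = 1,179.7430.
Macaulay duration = Σ(t·PV) / P = 8,459.8486 / 1,179.7430 = 7.17093 half-year periods.
In years: 7.17093 / 2 = 3.58546 years.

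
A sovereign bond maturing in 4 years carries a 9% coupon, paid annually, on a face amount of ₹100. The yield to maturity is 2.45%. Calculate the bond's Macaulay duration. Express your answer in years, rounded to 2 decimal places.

Periodic yield y = 0.0245. Discount each cash flow and weight by its year:
  t   CF        PV=CF/(1+0.0245)^t    t·PV
  1         9.00         8.7848         8.7848
  2         9.00         8.5747        17.1494
  3         9.00         8.3696        25.1089
  4       109.00        98.9415       395.7661
  Σ                    124.6706       446.8092
Price P = Σ PV = 124.6706.
Macaulay duration = Σ(t·PV) / P = 446.8092 / 124.6706 = 3.58392 years.

3.58 years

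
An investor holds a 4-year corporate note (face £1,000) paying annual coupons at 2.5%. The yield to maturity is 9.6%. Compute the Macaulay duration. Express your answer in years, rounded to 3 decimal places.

Periodic yield y = 0.096. Discount each cash flow and weight by its year:
  t   CF        PV=CF/(1+0.096)^t    t·PV
  1        25.00        22.8102        22.8102
  2        25.00        20.8122        41.6245
  3        25.00        18.9893        56.9678
  4     1,025.00       710.3652     2,841.4606
  Σ                    772.9769     2,962.8631
Price P = Σ PV = 772.9769.
Macaulay duration = Σ(t·PV) / P = 2,962.8631 / 772.9769 = 3.83306 years.

3.833 years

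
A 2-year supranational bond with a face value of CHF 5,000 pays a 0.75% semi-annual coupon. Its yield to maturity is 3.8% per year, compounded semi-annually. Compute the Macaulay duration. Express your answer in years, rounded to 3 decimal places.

1.988 years

Periodic yield y = 0.019. Discount each cash flow and weight by its period:
  t   CF        PV=CF/(1+0.019)^t    t·PV
  1        18.75        18.4004        18.4004
  2        18.75        18.0573        36.1146
  3        18.75        17.7206        53.1618
  4     5,018.75     4,654.7764    18,619.1057
  Σ                  4,708.9547    18,726.7826
Price P = Σ PV = 4,708.9547.
Macaulay duration = Σ(t·PV) / P = 18,726.7826 / 4,708.9547 = 3.97684 half-year periods.
In years: 3.97684 / 2 = 1.98842 years.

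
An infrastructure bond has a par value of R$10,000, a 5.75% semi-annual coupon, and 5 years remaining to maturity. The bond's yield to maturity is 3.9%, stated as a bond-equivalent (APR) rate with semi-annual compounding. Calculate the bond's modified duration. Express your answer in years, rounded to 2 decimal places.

4.36 years

Periodic yield y = 0.0195. First find Macaulay duration:
  t   CF        PV=CF/(1+0.0195)^t    t·PV
  1       287.50       282.0010       282.0010
  2       287.50       276.6071       553.2143
  3       287.50       271.3165       813.9494
  4       287.50       266.1270     1,064.5080
  5       287.50       261.0368     1,305.1839
  6       287.50       256.0439     1,536.2635
  7       287.50       251.1466     1,758.0259
  8       287.50       246.3429     1,970.7430
  9       287.50       241.6311     2,174.6796
  10   10,287.50     8,480.8142    84,808.1417
  Σ                 10,833.0670    96,266.7103
P = 10,833.0670; Macaulay duration = 96,266.7103 / 10,833.0670 = 8.88638 half-year periods = 4.44319 years.
Modified duration = D_Mac / (1 + y) = 4.44319 / 1.0195 = 4.35820 years.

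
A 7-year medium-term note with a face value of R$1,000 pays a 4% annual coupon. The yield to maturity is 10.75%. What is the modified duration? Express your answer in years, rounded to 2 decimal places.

5.46 years

Periodic yield y = 0.1075. First find Macaulay duration:
  t   CF        PV=CF/(1+0.1075)^t    t·PV
  1        40.00        36.1174        36.1174
  2        40.00        32.6116        65.2233
  3        40.00        29.4462        88.3385
  4        40.00        26.5880       106.3518
  5        40.00        24.0072       120.0359
  6        40.00        21.6769       130.0615
  7     1,040.00       508.8938     3,562.2569
  Σ                    679.3411     4,108.3854
P = 679.3411; Macaulay duration = 4,108.3854 / 679.3411 = 6.04760 years.
Modified duration = D_Mac / (1 + y) = 6.04760 / 1.1075 = 5.46059 years.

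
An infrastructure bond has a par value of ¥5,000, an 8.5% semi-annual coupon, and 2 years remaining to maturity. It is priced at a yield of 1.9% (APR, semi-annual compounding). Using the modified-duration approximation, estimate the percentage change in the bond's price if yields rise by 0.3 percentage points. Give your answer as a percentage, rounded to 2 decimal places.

Periodic yield y = 0.0095. Modified duration first:
  t   CF        PV=CF/(1+0.0095)^t    t·PV
  1       212.50       210.5002       210.5002
  2       212.50       208.5193       417.0386
  3       212.50       206.5570       619.6711
  4     5,212.50     5,019.0414    20,076.1655
  Σ                  5,644.6179    21,323.3754
P = 5,644.6179; D_Mac = 3.77765 half-year periods = 1.88882 yrs; D_mod = 1.88882/(1+0.0095) = 1.87105 yrs.
ΔP/P ≈ -D_mod · Δy = -1.87105 × (+0.003) = -0.005613 = -0.5613%.

-0.56%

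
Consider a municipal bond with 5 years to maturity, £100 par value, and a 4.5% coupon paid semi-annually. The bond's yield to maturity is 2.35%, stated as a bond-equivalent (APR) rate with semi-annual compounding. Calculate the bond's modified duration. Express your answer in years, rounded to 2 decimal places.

Periodic yield y = 0.01175. First find Macaulay duration:
  t   CF        PV=CF/(1+0.01175)^t    t·PV
  1         2.25         2.2239         2.2239
  2         2.25         2.1980         4.3961
  3         2.25         2.1725         6.5175
  4         2.25         2.1473         8.5891
  5         2.25         2.1223        10.6117
  6         2.25         2.0977        12.5862
  7         2.25         2.0733        14.5134
  8         2.25         2.0493        16.3941
  9         2.25         2.0255        18.2291
  10      102.25        90.9769       909.7691
  Σ                    110.0867     1,003.8303
P = 110.0867; Macaulay duration = 1,003.8303 / 110.0867 = 9.11854 half-year periods = 4.55927 years.
Modified duration = D_Mac / (1 + y) = 4.55927 / 1.01175 = 4.50632 years.

4.51 years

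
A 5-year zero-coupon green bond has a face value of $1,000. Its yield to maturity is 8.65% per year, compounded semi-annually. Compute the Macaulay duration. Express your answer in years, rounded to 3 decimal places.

5.000 years

A zero-coupon bond has a single cash flow at maturity, so its Macaulay duration equals its maturity: 5 years.
(Equivalently: 10 semi-annual periods ÷ 2 = 5 years.)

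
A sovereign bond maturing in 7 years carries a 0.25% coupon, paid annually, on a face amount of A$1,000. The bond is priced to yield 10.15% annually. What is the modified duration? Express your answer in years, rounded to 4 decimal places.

Periodic yield y = 0.1015. First find Macaulay duration:
  t   CF        PV=CF/(1+0.1015)^t    t·PV
  1         2.50         2.2696         2.2696
  2         2.50         2.0605         4.1210
  3         2.50         1.8706         5.6119
  4         2.50         1.6983         6.7930
  5         2.50         1.5418         7.7088
  6         2.50         1.3997         8.3982
  7     1,002.50       509.5571     3,566.8998
  Σ                    520.3976     3,601.8023
P = 520.3976; Macaulay duration = 3,601.8023 / 520.3976 = 6.92125 years.
Modified duration = D_Mac / (1 + y) = 6.92125 / 1.1015 = 6.28348 years.

6.2835 years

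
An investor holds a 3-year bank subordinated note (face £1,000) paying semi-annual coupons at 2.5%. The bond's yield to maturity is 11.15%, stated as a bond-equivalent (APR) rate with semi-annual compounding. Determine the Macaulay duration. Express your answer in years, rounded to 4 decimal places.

2.8945 years

Periodic yield y = 0.05575. Discount each cash flow and weight by its period:
  t   CF        PV=CF/(1+0.05575)^t    t·PV
  1        12.50        11.8399        11.8399
  2        12.50        11.2147        22.4294
  3        12.50        10.6225        31.8675
  4        12.50        10.0616        40.2463
  5        12.50         9.5303        47.6513
  6     1,012.50       731.1871     4,387.1223
  Σ                    784.4560     4,541.1567
Price P = Σ PV = 784.4560.
Macaulay duration = Σ(t·PV) / P = 4,541.1567 / 784.4560 = 5.78892 half-year periods.
In years: 5.78892 / 2 = 2.89446 years.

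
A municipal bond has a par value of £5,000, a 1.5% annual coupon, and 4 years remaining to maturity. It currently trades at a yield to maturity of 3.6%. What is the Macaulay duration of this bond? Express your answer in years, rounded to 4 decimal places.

Periodic yield y = 0.036. Discount each cash flow and weight by its year:
  t   CF        PV=CF/(1+0.036)^t    t·PV
  1        75.00        72.3938        72.3938
  2        75.00        69.8782       139.7564
  3        75.00        67.4500       202.3500
  4     5,075.00     4,405.5185    17,622.0738
  Σ                  4,615.2405    18,036.5741
Price P = Σ PV = 4,615.2405.
Macaulay duration = Σ(t·PV) / P = 18,036.5741 / 4,615.2405 = 3.90805 years.

3.9080 years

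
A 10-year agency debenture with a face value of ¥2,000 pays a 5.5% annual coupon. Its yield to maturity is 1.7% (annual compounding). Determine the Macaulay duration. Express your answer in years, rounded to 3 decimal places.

Periodic yield y = 0.017. Discount each cash flow and weight by its year:
  t   CF        PV=CF/(1+0.017)^t    t·PV
  1       110.00       108.1613       108.1613
  2       110.00       106.3533       212.7065
  3       110.00       104.5755       313.7264
  4       110.00       102.8274       411.3096
  5       110.00       101.1086       505.5428
  6       110.00        99.4184       596.5107
  7       110.00        97.7566       684.2961
  8       110.00        96.1225       768.9800
  9       110.00        94.5157       850.6416
  10    2,110.00     1,782.6781    17,826.7809
  Σ                  2,693.5173    22,278.6558
Price P = Σ PV = 2,693.5173.
Macaulay duration = Σ(t·PV) / P = 22,278.6558 / 2,693.5173 = 8.27121 years.

8.271 years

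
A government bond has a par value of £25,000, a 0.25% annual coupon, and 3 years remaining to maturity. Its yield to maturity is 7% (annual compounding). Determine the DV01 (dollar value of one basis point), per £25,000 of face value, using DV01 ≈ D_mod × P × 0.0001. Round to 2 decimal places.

Periodic yield y = 0.07.
  t   CF        PV=CF/(1+0.07)^t    t·PV
  1        62.50        58.4112        58.4112
  2        62.50        54.5899       109.1798
  3    25,062.50    20,458.4655    61,375.3966
  Σ                 20,571.4667    61,542.9877
P = 20,571.4667; D_Mac = 2.99167 yrs; D_mod = 2.79595 yrs.
DV01 ≈ 2.79595 × 20,571.4667 × 0.0001 = 5.751681.

£5.75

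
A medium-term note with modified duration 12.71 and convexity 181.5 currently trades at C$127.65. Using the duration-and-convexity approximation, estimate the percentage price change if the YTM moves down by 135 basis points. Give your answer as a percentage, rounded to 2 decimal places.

+18.81%

Duration effect: -D_mod·Δy = -12.71 × (-0.0135) = +0.171585
Convexity effect: ½·C·(Δy)² = 0.5 × 181.5 × (-0.0135)² = +0.0165391875
ΔP/P ≈ +0.171585 + 0.0165391875 = +0.1881241875
= +18.81241875%.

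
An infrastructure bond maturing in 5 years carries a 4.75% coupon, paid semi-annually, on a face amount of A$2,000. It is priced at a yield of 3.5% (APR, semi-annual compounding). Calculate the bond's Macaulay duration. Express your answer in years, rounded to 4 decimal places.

Periodic yield y = 0.0175. Discount each cash flow and weight by its period:
  t   CF        PV=CF/(1+0.0175)^t    t·PV
  1        47.50        46.6830        46.6830
  2        47.50        45.8801        91.7603
  3        47.50        45.0911       135.2732
  4        47.50        44.3155       177.2621
  5        47.50        43.5533       217.7667
  6        47.50        42.8043       256.8256
  7        47.50        42.0681       294.4766
  8        47.50        41.3445       330.7564
  9        47.50        40.6335       365.7012
  10    2,047.50     1,721.3918    17,213.9181
  Σ                  2,113.7653    19,130.4231
Price P = Σ PV = 2,113.7653.
Macaulay duration = Σ(t·PV) / P = 19,130.4231 / 2,113.7653 = 9.05040 half-year periods.
In years: 9.05040 / 2 = 4.52520 years.

4.5252 years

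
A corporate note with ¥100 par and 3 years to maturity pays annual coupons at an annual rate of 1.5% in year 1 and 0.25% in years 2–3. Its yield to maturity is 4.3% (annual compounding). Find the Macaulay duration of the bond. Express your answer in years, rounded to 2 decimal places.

2.97 years

Periodic yield y = 0.043. Discount each cash flow and weight by its year:
  t   CF        PV=CF/(1+0.043)^t    t·PV
  1         1.50         1.4382         1.4382
  2         0.25         0.2298         0.4596
  3       100.25        88.3551       265.0652
  Σ                     90.0230       266.9630
Price P = Σ PV = 90.0230.
Macaulay duration = Σ(t·PV) / P = 266.9630 / 90.0230 = 2.96550 years.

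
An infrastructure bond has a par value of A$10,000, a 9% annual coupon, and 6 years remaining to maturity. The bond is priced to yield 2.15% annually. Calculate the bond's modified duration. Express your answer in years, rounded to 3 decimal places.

Periodic yield y = 0.0215. First find Macaulay duration:
  t   CF        PV=CF/(1+0.0215)^t    t·PV
  1       900.00       881.0573       881.0573
  2       900.00       862.5132     1,725.0265
  3       900.00       844.3595     2,533.0785
  4       900.00       826.5879     3,306.3515
  5       900.00       809.1903     4,045.9514
  6    10,900.00     9,593.9240    57,563.5438
  Σ                 13,817.6321    70,055.0089
P = 13,817.6321; Macaulay duration = 70,055.0089 / 13,817.6321 = 5.06997 years.
Modified duration = D_Mac / (1 + y) = 5.06997 / 1.0215 = 4.96326 years.

4.963 years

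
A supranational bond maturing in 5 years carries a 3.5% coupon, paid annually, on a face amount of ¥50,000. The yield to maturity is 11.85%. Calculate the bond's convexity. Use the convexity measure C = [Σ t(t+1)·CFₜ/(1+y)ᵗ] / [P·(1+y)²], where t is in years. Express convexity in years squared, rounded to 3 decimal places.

21.436

With y = 0.1185:
  t   CF        PV=CF/(1+0.1185)^t    t·PV        t(t+1)·PV
  1     1,750.00     1,564.5954     1,564.5954       3,129.1909
  2     1,750.00     1,398.8337     2,797.6673       8,393.0019
  3     1,750.00     1,250.6336     3,751.9007      15,007.6029
  4     1,750.00     1,118.1346     4,472.5385      22,362.6924
  5    51,750.00    29,561.7685   147,808.8426     886,853.0556
  Σ                 34,893.9658   160,395.5445     935,745.5437
P = 34,893.9658.
Convexity = Σ t(t+1)·PV / [P·(1+y)²] = 935,745.5437 / (34,893.9658 × 1.251042) = 21.43559.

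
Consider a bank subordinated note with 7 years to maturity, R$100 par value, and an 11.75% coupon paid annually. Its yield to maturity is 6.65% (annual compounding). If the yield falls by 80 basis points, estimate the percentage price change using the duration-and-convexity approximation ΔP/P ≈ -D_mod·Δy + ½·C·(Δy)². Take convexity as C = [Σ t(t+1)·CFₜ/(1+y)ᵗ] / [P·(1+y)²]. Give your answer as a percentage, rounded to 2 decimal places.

+4.13%

With y = 0.0665:
  t   CF        PV=CF/(1+0.0665)^t    t·PV        t(t+1)·PV
  1        11.75        11.0173        11.0173          22.0347
  2        11.75        10.3304        20.6608          61.9823
  3        11.75         9.6862        29.0587         116.2349
  4        11.75         9.0823        36.3291         181.6454
  5        11.75         8.5160        42.5798         255.4788
  6        11.75         7.9850        47.9098         335.3683
  7       111.75        71.2068       498.4477       3,987.5812
  Σ                    127.8240       686.0031       4,960.3255
P = 127.8240; D_Mac = 5.36678 yrs; D_mod = 5.03214 yrs; C = 34.11742.
Duration effect: -5.03214 × (-0.008) = +0.040257
Convexity effect: 0.5 × 34.11742 × (-0.008)² = +0.0010918
ΔP/P ≈ +0.040257 + 0.0010918 = +0.041349 = +4.1349%.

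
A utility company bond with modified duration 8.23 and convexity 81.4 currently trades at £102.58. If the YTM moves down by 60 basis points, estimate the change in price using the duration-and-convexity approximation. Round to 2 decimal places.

Duration effect: -D_mod·Δy = -8.23 × (-0.006) = +0.049380
Convexity effect: ½·C·(Δy)² = 0.5 × 81.4 × (-0.006)² = +0.0014652
ΔP/P ≈ +0.049380 + 0.0014652 = +0.0508452
ΔP ≈ 102.58 × (+0.0508452) = +5.215700616.

+£5.22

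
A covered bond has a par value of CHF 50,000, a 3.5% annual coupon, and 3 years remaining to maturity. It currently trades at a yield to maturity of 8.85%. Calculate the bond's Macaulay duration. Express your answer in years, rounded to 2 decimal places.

2.89 years

Periodic yield y = 0.0885. Discount each cash flow and weight by its year:
  t   CF        PV=CF/(1+0.0885)^t    t·PV
  1     1,750.00     1,607.7170     1,607.7170
  2     1,750.00     1,477.0023     2,954.0047
  3    51,750.00    40,125.9247   120,377.7741
  Σ                 43,210.6441   124,939.4959
Price P = Σ PV = 43,210.6441.
Macaulay duration = Σ(t·PV) / P = 124,939.4959 / 43,210.6441 = 2.89141 years.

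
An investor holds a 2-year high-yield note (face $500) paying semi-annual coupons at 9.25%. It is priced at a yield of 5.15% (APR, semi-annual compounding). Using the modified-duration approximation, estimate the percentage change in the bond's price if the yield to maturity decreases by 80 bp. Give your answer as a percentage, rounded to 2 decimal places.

Periodic yield y = 0.02575. Modified duration first:
  t   CF        PV=CF/(1+0.02575)^t    t·PV
  1       23.125        22.5445        22.5445
  2       23.125        21.9785        43.9571
  3       23.125        21.4268        64.2804
  4      523.125       472.5409     1,890.1635
  Σ                    538.4907     2,020.9454
P = 538.4907; D_Mac = 3.75298 half-year periods = 1.87649 yrs; D_mod = 1.87649/(1+0.02575) = 1.82938 yrs.
ΔP/P ≈ -D_mod · Δy = -1.82938 × (-0.008) = +0.014635 = +1.4635%.

+1.46%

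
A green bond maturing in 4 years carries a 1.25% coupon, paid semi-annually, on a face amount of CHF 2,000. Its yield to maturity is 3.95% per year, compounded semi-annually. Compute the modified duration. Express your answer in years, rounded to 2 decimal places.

Periodic yield y = 0.01975. First find Macaulay duration:
  t   CF        PV=CF/(1+0.01975)^t    t·PV
  1        12.50        12.2579        12.2579
  2        12.50        12.0205        24.0410
  3        12.50        11.7877        35.3631
  4        12.50        11.5594        46.2376
  5        12.50        11.3355        56.6776
  6        12.50        11.1160        66.6959
  7        12.50        10.9007        76.3048
  8     2,012.50     1,721.0210    13,768.1682
  Σ                  1,801.9987    14,085.7461
P = 1,801.9987; Macaulay duration = 14,085.7461 / 1,801.9987 = 7.81673 half-year periods = 3.90837 years.
Modified duration = D_Mac / (1 + y) = 3.90837 / 1.01975 = 3.83267 years.

3.83 years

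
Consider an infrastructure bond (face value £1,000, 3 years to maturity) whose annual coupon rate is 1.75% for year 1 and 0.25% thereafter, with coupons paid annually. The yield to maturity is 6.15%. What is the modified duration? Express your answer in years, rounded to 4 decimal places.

Periodic yield y = 0.0615. First find Macaulay duration:
  t   CF        PV=CF/(1+0.0615)^t    t·PV
  1        17.50        16.4861        16.4861
  2         2.50         2.2187         4.4374
  3     1,002.50       838.1551     2,514.4653
  Σ                    856.8599     2,535.3888
P = 856.8599; Macaulay duration = 2,535.3888 / 856.8599 = 2.95893 years.
Modified duration = D_Mac / (1 + y) = 2.95893 / 1.0615 = 2.78750 years.

2.7875 years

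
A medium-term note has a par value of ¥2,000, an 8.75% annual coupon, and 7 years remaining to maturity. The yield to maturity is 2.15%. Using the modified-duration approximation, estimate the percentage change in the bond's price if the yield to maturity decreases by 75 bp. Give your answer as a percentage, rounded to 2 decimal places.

Periodic yield y = 0.0215. Modified duration first:
  t   CF        PV=CF/(1+0.0215)^t    t·PV
  1       175.00       171.3167       171.3167
  2       175.00       167.7109       335.4218
  3       175.00       164.1810       492.5430
  4       175.00       160.7254       642.9017
  5       175.00       157.3426       786.7128
  6       175.00       154.0309       924.1853
  7     2,175.00     1,874.0910    13,118.6367
  Σ                  2,849.3984    16,471.7180
P = 2,849.3984; D_Mac = 5.78077 yrs; D_mod = 5.78077/(1+0.0215) = 5.65910 yrs.
ΔP/P ≈ -D_mod · Δy = -5.65910 × (-0.0075) = +0.042443 = +4.2443%.

+4.24%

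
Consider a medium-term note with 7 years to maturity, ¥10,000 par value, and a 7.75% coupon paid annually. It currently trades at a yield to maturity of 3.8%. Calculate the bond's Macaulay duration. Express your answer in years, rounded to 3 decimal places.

Periodic yield y = 0.038. Discount each cash flow and weight by its year:
  t   CF        PV=CF/(1+0.038)^t    t·PV
  1       775.00       746.6281       746.6281
  2       775.00       719.2949     1,438.5898
  3       775.00       692.9624     2,078.8871
  4       775.00       667.5938     2,670.3752
  5       775.00       643.1539     3,215.7697
  6       775.00       619.6088     3,717.6528
  7    10,775.00     8,299.1919    58,094.3430
  Σ                 12,388.4338    71,962.2457
Price P = Σ PV = 12,388.4338.
Macaulay duration = Σ(t·PV) / P = 71,962.2457 / 12,388.4338 = 5.80883 years.

5.809 years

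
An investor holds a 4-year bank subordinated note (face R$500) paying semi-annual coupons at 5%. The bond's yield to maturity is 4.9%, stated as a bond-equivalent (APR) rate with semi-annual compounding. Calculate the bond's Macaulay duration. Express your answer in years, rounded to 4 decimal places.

Periodic yield y = 0.0245. Discount each cash flow and weight by its period:
  t   CF        PV=CF/(1+0.0245)^t    t·PV
  1        12.50        12.2011        12.2011
  2        12.50        11.9093        23.8186
  3        12.50        11.6245        34.8735
  4        12.50        11.3465        45.3860
  5        12.50        11.0752        55.3758
  6        12.50        10.8103        64.8619
  7        12.50        10.5518        73.8626
  8       512.50       422.2777     3,378.2218
  Σ                    501.7964     3,688.6012
Price P = Σ PV = 501.7964.
Macaulay duration = Σ(t·PV) / P = 3,688.6012 / 501.7964 = 7.35079 half-year periods.
In years: 7.35079 / 2 = 3.67540 years.

3.6754 years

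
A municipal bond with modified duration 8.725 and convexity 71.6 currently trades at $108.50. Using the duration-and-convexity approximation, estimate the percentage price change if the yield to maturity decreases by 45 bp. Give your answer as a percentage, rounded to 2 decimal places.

+4.00%

Duration effect: -D_mod·Δy = -8.725 × (-0.0045) = +0.0392625
Convexity effect: ½·C·(Δy)² = 0.5 × 71.6 × (-0.0045)² = +0.00072495
ΔP/P ≈ +0.0392625 + 0.00072495 = +0.03998745
= +3.998745%.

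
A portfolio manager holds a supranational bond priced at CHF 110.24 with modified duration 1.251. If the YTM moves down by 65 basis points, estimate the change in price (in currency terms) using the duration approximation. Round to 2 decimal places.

Duration approximation: ΔP/P ≈ -D_mod · Δy = -1.251 × (-0.0065) = +0.0081315.
ΔP ≈ 110.24 × (+0.0081315) = +0.89641656.

+CHF 0.90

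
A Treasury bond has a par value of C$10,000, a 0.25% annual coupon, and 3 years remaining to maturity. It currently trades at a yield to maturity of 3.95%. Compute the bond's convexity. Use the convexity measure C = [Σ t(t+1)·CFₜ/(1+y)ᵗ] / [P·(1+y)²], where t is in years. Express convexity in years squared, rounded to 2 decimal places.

11.07

With y = 0.0395:
  t   CF        PV=CF/(1+0.0395)^t    t·PV        t(t+1)·PV
  1        25.00        24.0500        24.0500          48.1000
  2        25.00        23.1361        46.2723         138.8169
  3    10,025.00     8,925.0550    26,775.1650     107,100.6598
  Σ                  8,972.2412    26,845.4873     107,287.5767
P = 8,972.2412.
Convexity = Σ t(t+1)·PV / [P·(1+y)²] = 107,287.5767 / (8,972.2412 × 1.080560) = 11.06623.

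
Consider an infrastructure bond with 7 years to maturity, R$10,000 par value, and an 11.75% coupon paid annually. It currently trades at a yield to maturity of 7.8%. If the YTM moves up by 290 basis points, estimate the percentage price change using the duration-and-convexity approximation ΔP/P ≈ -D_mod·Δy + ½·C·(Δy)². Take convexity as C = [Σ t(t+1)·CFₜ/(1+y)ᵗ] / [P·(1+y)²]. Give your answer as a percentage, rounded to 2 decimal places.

-12.92%

With y = 0.078:
  t   CF        PV=CF/(1+0.078)^t    t·PV        t(t+1)·PV
  1     1,175.00     1,089.9814     1,089.9814       2,179.9629
  2     1,175.00     1,011.1145     2,022.2290       6,066.6871
  3     1,175.00       937.9541     2,813.8623      11,255.4491
  4     1,175.00       870.0873     3,480.3491      17,401.7457
  5     1,175.00       807.1311     4,035.6553      24,213.9319
  6     1,175.00       748.7301     4,492.3807      31,446.6648
  7    11,175.00     6,605.6598    46,239.6189     369,916.9511
  Σ                 12,070.6584    64,174.0768     462,481.3927
P = 12,070.6584; D_Mac = 5.31653 yrs; D_mod = 4.93185 yrs; C = 32.97052.
Duration effect: -4.93185 × (+0.029) = -0.143024
Convexity effect: 0.5 × 32.97052 × (0.029)² = +0.0138641
ΔP/P ≈ -0.143024 + 0.0138641 = -0.129160 = -12.9160%.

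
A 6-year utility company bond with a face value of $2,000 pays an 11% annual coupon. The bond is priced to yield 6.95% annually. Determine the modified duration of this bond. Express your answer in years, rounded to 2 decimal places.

Periodic yield y = 0.0695. First find Macaulay duration:
  t   CF        PV=CF/(1+0.0695)^t    t·PV
  1       220.00       205.7036       205.7036
  2       220.00       192.3362       384.6725
  3       220.00       179.8375       539.5126
  4       220.00       168.1510       672.6041
  5       220.00       157.2240       786.1198
  6     2,220.00     1,483.4340     8,900.6043
  Σ                  2,386.6864    11,489.2168
P = 2,386.6864; Macaulay duration = 11,489.2168 / 2,386.6864 = 4.81388 years.
Modified duration = D_Mac / (1 + y) = 4.81388 / 1.0695 = 4.50105 years.

4.50 years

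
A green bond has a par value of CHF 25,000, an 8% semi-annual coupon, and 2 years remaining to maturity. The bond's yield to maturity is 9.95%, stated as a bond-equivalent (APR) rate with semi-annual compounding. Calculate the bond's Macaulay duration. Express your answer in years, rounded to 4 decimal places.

Periodic yield y = 0.04975. Discount each cash flow and weight by its period:
  t   CF        PV=CF/(1+0.04975)^t    t·PV
  1     1,000.00       952.6078       952.6078
  2     1,000.00       907.4616     1,814.9231
  3     1,000.00       864.4549     2,593.3648
  4    26,000.00    21,410.6482    85,642.5926
  Σ                 24,135.1724    91,003.4883
Price P = Σ PV = 24,135.1724.
Macaulay duration = Σ(t·PV) / P = 91,003.4883 / 24,135.1724 = 3.77058 half-year periods.
In years: 3.77058 / 2 = 1.88529 years.

1.8853 years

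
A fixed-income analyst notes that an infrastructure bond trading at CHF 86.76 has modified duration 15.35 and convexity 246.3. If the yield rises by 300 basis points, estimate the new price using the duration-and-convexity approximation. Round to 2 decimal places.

Duration effect: -D_mod·Δy = -15.35 × (+0.03) = -0.460500
Convexity effect: ½·C·(Δy)² = 0.5 × 246.3 × (0.03)² = +0.1108350
ΔP/P ≈ -0.460500 + 0.1108350 = -0.349665
New price ≈ 86.76 × (1 - 0.349665) = 56.4230646.

CHF 56.42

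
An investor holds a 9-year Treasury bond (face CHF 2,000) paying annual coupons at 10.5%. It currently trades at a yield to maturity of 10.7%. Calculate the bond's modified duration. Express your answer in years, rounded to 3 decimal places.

Periodic yield y = 0.107. First find Macaulay duration:
  t   CF        PV=CF/(1+0.107)^t    t·PV
  1       210.00       189.7019       189.7019
  2       210.00       171.3658       342.7315
  3       210.00       154.8020       464.4059
  4       210.00       139.8392       559.3566
  5       210.00       126.3226       631.6132
  6       210.00       114.1126       684.6756
  7       210.00       103.0827       721.5792
  8       210.00        93.1190       744.9520
  9     2,210.00       885.2454     7,967.2087
  Σ                  1,977.5912    12,306.2246
P = 1,977.5912; Macaulay duration = 12,306.2246 / 1,977.5912 = 6.22284 years.
Modified duration = D_Mac / (1 + y) = 6.22284 / 1.107 = 5.62135 years.

5.621 years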